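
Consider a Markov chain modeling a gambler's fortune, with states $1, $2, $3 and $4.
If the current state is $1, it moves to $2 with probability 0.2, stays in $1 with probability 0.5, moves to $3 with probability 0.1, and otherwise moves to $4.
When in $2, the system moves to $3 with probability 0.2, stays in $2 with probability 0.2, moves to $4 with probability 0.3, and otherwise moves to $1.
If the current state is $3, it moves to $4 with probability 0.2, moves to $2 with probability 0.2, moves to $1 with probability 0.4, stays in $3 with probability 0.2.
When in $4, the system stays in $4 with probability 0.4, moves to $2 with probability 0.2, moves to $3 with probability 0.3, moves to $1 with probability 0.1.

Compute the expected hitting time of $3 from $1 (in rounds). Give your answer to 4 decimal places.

Let t(s) be the expected number of rounds to first reach $3 from state s, with t($3) = 0. Conditioning on the first round:
t($1) = 1 + 0.5·t($1) + 0.2·t($2) + 0.2·t($4)
t($2) = 1 + 0.3·t($1) + 0.2·t($2) + 0.3·t($4)
t($4) = 1 + 0.1·t($1) + 0.2·t($2) + 0.4·t($4)
Solving: t($1) = 5.7143, t($2) = 5.0000, t($4) = 4.2857.
Expected rounds from $1 to $3: 5.7143.

5.7143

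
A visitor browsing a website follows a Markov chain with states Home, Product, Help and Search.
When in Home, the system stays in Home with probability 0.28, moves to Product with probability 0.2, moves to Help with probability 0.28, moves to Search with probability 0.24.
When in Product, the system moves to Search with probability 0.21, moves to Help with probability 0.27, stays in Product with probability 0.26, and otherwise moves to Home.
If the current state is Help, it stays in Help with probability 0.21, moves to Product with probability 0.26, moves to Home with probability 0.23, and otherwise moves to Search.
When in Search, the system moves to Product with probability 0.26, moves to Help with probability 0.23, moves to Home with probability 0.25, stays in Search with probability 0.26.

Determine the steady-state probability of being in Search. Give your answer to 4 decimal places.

Let the stationary distribution be π with π = πP and π_1 + π_2 + π_3 + π_4 = 1.
π_1 = 0.28·π_1 + 0.26·π_2 + 0.23·π_3 + 0.25·π_4
π_2 = 0.2·π_1 + 0.26·π_2 + 0.26·π_3 + 0.26·π_4
π_3 = 0.28·π_1 + 0.27·π_2 + 0.21·π_3 + 0.23·π_4
Solving with the normalization constraint gives π = (0.2551, 0.2447, 0.2476, 0.2526).
So the stationary probability of Search is 0.2526.

0.2526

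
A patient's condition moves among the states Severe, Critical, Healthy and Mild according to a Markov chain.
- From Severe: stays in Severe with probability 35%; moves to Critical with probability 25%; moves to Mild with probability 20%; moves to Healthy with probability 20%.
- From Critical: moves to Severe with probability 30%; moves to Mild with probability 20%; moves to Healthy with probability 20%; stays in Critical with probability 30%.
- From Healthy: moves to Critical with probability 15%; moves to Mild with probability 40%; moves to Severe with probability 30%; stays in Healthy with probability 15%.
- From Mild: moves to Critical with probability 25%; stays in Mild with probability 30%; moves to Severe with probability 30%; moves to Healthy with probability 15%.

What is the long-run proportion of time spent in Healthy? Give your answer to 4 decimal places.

Let the stationary distribution be π with π = πP and π_1 + π_2 + π_3 + π_4 = 1.
π_1 = 0.35·π_1 + 0.3·π_2 + 0.3·π_3 + 0.3·π_4
π_2 = 0.25·π_1 + 0.3·π_2 + 0.15·π_3 + 0.25·π_4
π_3 = 0.2·π_1 + 0.2·π_2 + 0.15·π_3 + 0.15·π_4
Solving with the normalization constraint gives π = (0.3158, 0.2444, 0.1780, 0.2618).
So the stationary probability of Healthy is 0.1780.

0.1780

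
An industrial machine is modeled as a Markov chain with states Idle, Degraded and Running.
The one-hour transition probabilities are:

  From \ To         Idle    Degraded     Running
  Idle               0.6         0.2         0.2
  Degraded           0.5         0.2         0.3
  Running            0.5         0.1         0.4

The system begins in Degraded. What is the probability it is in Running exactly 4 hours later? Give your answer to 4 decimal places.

Propagate the distribution vector 4 hours from Degraded.
After 0 hours: (0.0000, 1.0000, 0.0000)
After 1 hour: (0.5000, 0.2000, 0.3000)
After 2 hours: (0.5500, 0.1700, 0.2800)
After 3 hours: (0.5550, 0.1720, 0.2730)
After 4 hours: (0.5555, 0.1727, 0.2718)
P(in Running after 4 hours) = 0.2718

0.2718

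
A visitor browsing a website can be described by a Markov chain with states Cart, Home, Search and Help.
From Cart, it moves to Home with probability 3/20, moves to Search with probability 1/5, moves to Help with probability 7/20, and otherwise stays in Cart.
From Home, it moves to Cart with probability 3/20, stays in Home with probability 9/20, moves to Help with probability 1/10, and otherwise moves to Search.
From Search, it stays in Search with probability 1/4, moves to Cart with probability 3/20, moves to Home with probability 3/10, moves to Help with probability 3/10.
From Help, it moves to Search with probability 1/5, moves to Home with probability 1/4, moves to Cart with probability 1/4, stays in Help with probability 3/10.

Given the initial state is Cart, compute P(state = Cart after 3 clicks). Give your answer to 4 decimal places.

0.2130

Propagate the distribution vector 3 clicks from Cart.
After 0 clicks: (1.0000, 0.0000, 0.0000, 0.0000)
After 1 click: (0.3000, 0.1500, 0.2000, 0.3500)
After 2 clicks: (0.2300, 0.2600, 0.2250, 0.2850)
After 3 clicks: (0.2130, 0.2903, 0.2373, 0.2595)
P(in Cart after 3 clicks) = 0.2130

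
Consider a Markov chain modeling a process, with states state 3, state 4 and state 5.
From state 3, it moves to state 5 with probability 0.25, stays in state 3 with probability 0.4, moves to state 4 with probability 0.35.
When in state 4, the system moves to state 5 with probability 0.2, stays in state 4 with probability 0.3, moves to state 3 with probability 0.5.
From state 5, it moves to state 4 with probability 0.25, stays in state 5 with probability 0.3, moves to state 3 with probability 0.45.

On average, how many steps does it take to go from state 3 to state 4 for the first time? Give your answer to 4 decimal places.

3.0894

Let t(s) be the expected number of steps to first reach state 4 from state s, with t(state 4) = 0. Conditioning on the first step:
t(state 3) = 1 + 0.4·t(state 3) + 0.25·t(state 5)
t(state 5) = 1 + 0.45·t(state 3) + 0.3·t(state 5)
Solving: t(state 3) = 3.0894, t(state 5) = 3.4146.
Expected steps from state 3 to state 4: 3.0894.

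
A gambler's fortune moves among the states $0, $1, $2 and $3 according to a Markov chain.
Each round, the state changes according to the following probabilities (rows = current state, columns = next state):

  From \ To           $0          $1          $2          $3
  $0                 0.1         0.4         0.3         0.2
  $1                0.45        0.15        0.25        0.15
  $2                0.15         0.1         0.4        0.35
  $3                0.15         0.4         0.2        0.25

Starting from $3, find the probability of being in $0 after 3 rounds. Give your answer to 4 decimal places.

Propagate the distribution vector 3 rounds from $3.
After 0 rounds: (0.0000, 0.0000, 0.0000, 1.0000)
After 1 round: (0.1500, 0.4000, 0.2000, 0.2500)
After 2 rounds: (0.2625, 0.2400, 0.2750, 0.2225)
After 3 rounds: (0.2089, 0.2575, 0.2933, 0.2404)
P(in $0 after 3 rounds) = 0.2089

0.2089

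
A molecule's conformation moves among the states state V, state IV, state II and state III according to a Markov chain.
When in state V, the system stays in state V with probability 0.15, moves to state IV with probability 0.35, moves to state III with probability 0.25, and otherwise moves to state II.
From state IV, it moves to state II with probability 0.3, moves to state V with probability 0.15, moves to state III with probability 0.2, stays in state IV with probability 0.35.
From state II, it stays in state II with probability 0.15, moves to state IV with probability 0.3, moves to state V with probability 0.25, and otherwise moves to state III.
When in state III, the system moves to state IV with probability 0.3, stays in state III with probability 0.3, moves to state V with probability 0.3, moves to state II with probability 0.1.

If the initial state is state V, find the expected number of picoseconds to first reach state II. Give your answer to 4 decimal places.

4.3463

Let t(s) be the expected number of picoseconds to first reach state II from state s, with t(state II) = 0. Conditioning on the first picosecond:
t(state V) = 1 + 0.15·t(state V) + 0.35·t(state IV) + 0.25·t(state III)
t(state IV) = 1 + 0.15·t(state V) + 0.35·t(state IV) + 0.2·t(state III)
t(state III) = 1 + 0.3·t(state V) + 0.3·t(state IV) + 0.3·t(state III)
Solving: t(state V) = 4.3463, t(state IV) = 4.0940, t(state III) = 5.0459.
Expected picoseconds from state V to state II: 4.3463.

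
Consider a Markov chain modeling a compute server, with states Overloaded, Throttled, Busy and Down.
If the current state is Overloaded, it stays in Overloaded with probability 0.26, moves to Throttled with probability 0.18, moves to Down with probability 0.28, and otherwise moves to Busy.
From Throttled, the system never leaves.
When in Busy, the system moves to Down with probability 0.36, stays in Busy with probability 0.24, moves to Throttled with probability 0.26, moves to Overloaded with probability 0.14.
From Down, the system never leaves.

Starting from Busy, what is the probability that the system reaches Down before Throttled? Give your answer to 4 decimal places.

Let h(s) be the probability of absorption at Down starting from transient state s. Then h(Down) = 1 and h(Throttled) = 0. By first-step analysis:
h(Overloaded) = 0.26·h(Overloaded) + 0.18·0 + 0.28·h(Busy) + 0.28·1
h(Busy) = 0.14·h(Overloaded) + 0.26·0 + 0.24·h(Busy) + 0.36·1
Solving: h(Overloaded) = 0.5994, h(Busy) = 0.5841.
Starting from Busy, the probability is 0.5841.

0.5841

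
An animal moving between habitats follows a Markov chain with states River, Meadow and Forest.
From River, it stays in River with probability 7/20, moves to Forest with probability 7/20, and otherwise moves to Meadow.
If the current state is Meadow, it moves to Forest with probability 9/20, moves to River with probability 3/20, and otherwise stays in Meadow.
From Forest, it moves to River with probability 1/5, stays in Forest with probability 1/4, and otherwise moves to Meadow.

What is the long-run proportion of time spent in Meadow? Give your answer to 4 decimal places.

Let the stationary distribution be π with π = πP and π_1 + π_2 + π_3 = 1.
π_1 = 0.35·π_1 + 0.15·π_2 + 0.2·π_3
π_2 = 0.3·π_1 + 0.4·π_2 + 0.55·π_3
Solving with the normalization constraint gives π = (0.2098, 0.4326, 0.3575).
So the stationary probability of Meadow is 0.4326.

0.4326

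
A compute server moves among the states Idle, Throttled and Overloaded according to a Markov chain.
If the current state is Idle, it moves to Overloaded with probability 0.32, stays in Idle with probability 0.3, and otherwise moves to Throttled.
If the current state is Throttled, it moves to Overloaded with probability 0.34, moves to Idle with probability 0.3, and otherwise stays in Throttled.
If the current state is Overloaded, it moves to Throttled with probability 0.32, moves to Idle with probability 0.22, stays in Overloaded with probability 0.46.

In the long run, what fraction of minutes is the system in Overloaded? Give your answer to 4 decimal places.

Let the stationary distribution be π with π = πP and π_1 + π_2 + π_3 = 1.
π_1 = 0.3·π_1 + 0.3·π_2 + 0.22·π_3
π_2 = 0.38·π_1 + 0.36·π_2 + 0.32·π_3
Solving with the normalization constraint gives π = (0.2696, 0.3502, 0.3802).
So the stationary probability of Overloaded is 0.3802.

0.3802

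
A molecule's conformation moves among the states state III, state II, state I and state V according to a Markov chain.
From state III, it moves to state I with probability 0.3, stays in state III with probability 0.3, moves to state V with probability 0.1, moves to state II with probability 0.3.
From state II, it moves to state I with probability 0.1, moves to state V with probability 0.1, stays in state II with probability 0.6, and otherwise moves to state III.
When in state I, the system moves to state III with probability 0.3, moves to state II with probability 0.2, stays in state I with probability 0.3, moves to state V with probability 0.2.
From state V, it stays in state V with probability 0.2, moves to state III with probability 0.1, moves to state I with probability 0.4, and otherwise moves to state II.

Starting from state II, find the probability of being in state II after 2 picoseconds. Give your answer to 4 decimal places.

0.4700

Propagate the distribution vector 2 picoseconds from state II.
After 0 picoseconds: (0.0000, 1.0000, 0.0000, 0.0000)
After 1 picosecond: (0.2000, 0.6000, 0.1000, 0.1000)
After 2 picoseconds: (0.2200, 0.4700, 0.1900, 0.1200)
P(in state II after 2 picoseconds) = 0.4700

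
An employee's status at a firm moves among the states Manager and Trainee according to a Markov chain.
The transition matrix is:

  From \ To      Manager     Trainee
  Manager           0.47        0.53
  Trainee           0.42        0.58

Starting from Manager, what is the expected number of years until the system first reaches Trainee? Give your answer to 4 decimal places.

Let t(s) be the expected number of years to first reach Trainee from state s, with t(Trainee) = 0. Conditioning on the first year:
t(Manager) = 1 + 0.47·t(Manager)
Solving: t(Manager) = 1.8868.
Expected years from Manager to Trainee: 1.8868.

1.8868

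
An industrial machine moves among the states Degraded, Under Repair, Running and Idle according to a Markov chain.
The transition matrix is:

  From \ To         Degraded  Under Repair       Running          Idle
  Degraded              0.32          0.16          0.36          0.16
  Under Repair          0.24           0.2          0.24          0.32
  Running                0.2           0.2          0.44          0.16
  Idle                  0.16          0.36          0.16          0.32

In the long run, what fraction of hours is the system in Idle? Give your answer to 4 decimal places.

Let the stationary distribution be π with π = πP and π_1 + π_2 + π_3 + π_4 = 1.
π_1 = 0.32·π_1 + 0.24·π_2 + 0.2·π_3 + 0.16·π_4
π_2 = 0.16·π_1 + 0.2·π_2 + 0.2·π_3 + 0.36·π_4
π_3 = 0.36·π_1 + 0.24·π_2 + 0.44·π_3 + 0.16·π_4
Solving with the normalization constraint gives π = (0.2270, 0.2284, 0.3107, 0.2340).
So the stationary probability of Idle is 0.2340.

0.2340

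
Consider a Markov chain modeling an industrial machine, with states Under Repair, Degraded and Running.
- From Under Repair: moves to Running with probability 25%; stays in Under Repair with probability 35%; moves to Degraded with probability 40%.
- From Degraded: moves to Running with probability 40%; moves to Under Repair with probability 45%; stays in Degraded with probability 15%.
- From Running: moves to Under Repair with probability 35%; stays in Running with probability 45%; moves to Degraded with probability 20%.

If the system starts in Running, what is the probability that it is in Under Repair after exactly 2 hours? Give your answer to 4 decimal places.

Sum over the intermediate state after 1 hour:
P = P(Running→Under Repair)·P(Under Repair→Under Repair) + P(Running→Degraded)·P(Degraded→Under Repair) + P(Running→Running)·P(Running→Under Repair)
  = 0.35×0.35 + 0.2×0.45 + 0.45×0.35
  = 0.1225 + 0.0900 + 0.1575 = 0.3700

0.3700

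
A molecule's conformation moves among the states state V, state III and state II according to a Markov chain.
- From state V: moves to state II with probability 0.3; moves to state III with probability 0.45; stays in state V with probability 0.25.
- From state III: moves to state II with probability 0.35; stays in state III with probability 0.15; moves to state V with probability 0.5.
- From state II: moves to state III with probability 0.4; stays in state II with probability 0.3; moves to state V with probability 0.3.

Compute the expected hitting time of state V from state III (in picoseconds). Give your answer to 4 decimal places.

Let t(s) be the expected number of picoseconds to first reach state V from state s, with t(state V) = 0. Conditioning on the first picosecond:
t(state III) = 1 + 0.15·t(state III) + 0.35·t(state II)
t(state II) = 1 + 0.4·t(state III) + 0.3·t(state II)
Solving: t(state III) = 2.3077, t(state II) = 2.7473.
Expected picoseconds from state III to state V: 2.3077.

2.3077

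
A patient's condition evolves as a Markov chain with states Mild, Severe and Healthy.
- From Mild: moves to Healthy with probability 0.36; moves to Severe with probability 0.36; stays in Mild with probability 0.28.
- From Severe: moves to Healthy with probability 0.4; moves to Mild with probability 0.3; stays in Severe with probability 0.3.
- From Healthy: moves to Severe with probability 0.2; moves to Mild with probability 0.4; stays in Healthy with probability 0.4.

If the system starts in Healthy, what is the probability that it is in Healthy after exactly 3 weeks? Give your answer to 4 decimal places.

0.3867

Propagate the distribution vector 3 weeks from Healthy.
After 0 weeks: (0.0000, 0.0000, 1.0000)
After 1 week: (0.4000, 0.2000, 0.4000)
After 2 weeks: (0.3320, 0.2840, 0.3840)
After 3 weeks: (0.3318, 0.2815, 0.3867)
P(in Healthy after 3 weeks) = 0.3867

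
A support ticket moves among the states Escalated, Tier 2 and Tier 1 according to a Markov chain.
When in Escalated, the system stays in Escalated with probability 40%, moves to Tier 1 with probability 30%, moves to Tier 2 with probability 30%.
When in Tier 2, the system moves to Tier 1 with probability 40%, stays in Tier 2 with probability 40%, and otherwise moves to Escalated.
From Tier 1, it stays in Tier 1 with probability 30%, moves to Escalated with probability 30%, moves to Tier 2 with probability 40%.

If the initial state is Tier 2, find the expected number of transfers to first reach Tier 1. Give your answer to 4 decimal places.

Let t(s) be the expected number of transfers to first reach Tier 1 from state s, with t(Tier 1) = 0. Conditioning on the first transfer:
t(Escalated) = 1 + 0.4·t(Escalated) + 0.3·t(Tier 2)
t(Tier 2) = 1 + 0.2·t(Escalated) + 0.4·t(Tier 2)
Solving: t(Escalated) = 3.0000, t(Tier 2) = 2.6667.
Expected transfers from Tier 2 to Tier 1: 2.6667.

2.6667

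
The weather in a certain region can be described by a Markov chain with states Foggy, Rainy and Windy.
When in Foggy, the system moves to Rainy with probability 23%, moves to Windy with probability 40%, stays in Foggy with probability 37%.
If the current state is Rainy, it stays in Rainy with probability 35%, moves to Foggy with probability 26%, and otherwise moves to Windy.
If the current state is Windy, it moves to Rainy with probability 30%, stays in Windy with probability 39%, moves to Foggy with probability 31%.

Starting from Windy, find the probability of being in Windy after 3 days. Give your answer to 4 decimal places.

Propagate the distribution vector 3 days from Windy.
After 0 days: (0.0000, 0.0000, 1.0000)
After 1 day: (0.3100, 0.3000, 0.3900)
After 2 days: (0.3136, 0.2933, 0.3931)
After 3 days: (0.3142, 0.2927, 0.3931)
P(in Windy after 3 days) = 0.3931

0.3931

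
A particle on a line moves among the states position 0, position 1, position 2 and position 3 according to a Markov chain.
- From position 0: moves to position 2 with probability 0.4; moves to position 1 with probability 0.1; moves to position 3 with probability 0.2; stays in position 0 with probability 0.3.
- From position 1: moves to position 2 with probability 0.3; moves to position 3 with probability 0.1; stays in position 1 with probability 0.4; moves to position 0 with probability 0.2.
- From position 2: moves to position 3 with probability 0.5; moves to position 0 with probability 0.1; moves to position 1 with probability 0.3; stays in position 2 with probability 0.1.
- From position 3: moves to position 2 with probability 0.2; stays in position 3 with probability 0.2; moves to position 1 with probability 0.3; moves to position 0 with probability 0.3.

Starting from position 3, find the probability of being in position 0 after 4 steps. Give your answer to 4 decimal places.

Propagate the distribution vector 4 steps from position 3.
After 0 steps: (0.0000, 0.0000, 0.0000, 1.0000)
After 1 step: (0.3000, 0.3000, 0.2000, 0.2000)
After 2 steps: (0.2300, 0.2700, 0.2700, 0.2300)
After 3 steps: (0.2190, 0.2810, 0.2460, 0.2540)
After 4 steps: (0.2227, 0.2843, 0.2473, 0.2457)
P(in position 0 after 4 steps) = 0.2227

0.2227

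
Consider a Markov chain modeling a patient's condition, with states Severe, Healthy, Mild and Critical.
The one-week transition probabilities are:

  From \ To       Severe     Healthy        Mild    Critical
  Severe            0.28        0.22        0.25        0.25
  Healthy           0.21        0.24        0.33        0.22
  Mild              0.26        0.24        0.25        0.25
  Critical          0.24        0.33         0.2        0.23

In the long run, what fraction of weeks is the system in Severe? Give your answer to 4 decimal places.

Let the stationary distribution be π with π = πP and π_1 + π_2 + π_3 + π_4 = 1.
π_1 = 0.28·π_1 + 0.21·π_2 + 0.26·π_3 + 0.24·π_4
π_2 = 0.22·π_1 + 0.24·π_2 + 0.24·π_3 + 0.33·π_4
π_3 = 0.25·π_1 + 0.33·π_2 + 0.25·π_3 + 0.2·π_4
Solving with the normalization constraint gives π = (0.2474, 0.2564, 0.2586, 0.2376).
So the stationary probability of Severe is 0.2474.

0.2474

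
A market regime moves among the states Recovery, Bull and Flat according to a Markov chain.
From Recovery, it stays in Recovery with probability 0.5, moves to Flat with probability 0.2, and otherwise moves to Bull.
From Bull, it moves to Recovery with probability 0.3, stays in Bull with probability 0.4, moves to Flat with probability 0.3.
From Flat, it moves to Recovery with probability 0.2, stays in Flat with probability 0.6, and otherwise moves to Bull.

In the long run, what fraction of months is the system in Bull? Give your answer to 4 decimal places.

Let the stationary distribution be π with π = πP and π_1 + π_2 + π_3 = 1.
π_1 = 0.5·π_1 + 0.3·π_2 + 0.2·π_3
π_2 = 0.3·π_1 + 0.4·π_2 + 0.2·π_3
Solving with the normalization constraint gives π = (0.3273, 0.2909, 0.3818).
So the stationary probability of Bull is 0.2909.

0.2909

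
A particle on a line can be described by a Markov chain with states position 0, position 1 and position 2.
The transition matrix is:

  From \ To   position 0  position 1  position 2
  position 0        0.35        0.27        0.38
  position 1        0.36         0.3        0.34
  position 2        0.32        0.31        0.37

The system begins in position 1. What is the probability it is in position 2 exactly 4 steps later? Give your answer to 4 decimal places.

0.3646

Propagate the distribution vector 4 steps from position 1.
After 0 steps: (0.0000, 1.0000, 0.0000)
After 1 step: (0.3600, 0.3000, 0.3400)
After 2 steps: (0.3428, 0.2926, 0.3646)
After 3 steps: (0.3420, 0.2934, 0.3647)
After 4 steps: (0.3420, 0.2934, 0.3646)
P(in position 2 after 4 steps) = 0.3646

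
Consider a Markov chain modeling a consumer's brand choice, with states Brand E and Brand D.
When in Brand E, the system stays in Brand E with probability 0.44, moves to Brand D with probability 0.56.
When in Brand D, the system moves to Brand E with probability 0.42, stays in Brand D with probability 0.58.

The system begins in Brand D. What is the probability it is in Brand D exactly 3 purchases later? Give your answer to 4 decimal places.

0.5714

Propagate the distribution vector 3 purchases from Brand D.
After 0 purchases: (0.0000, 1.0000)
After 1 purchase: (0.4200, 0.5800)
After 2 purchases: (0.4284, 0.5716)
After 3 purchases: (0.4286, 0.5714)
P(in Brand D after 3 purchases) = 0.5714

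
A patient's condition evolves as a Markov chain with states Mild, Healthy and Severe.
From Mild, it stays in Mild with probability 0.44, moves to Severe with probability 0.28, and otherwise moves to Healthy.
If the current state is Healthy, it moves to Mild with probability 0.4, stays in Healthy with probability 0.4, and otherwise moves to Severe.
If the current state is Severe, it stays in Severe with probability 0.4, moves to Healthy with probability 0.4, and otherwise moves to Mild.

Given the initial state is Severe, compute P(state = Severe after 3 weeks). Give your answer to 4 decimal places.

Propagate the distribution vector 3 weeks from Severe.
After 0 weeks: (0.0000, 0.0000, 1.0000)
After 1 week: (0.2000, 0.4000, 0.4000)
After 2 weeks: (0.3280, 0.3760, 0.2960)
After 3 weeks: (0.3539, 0.3606, 0.2854)
P(in Severe after 3 weeks) = 0.2854

0.2854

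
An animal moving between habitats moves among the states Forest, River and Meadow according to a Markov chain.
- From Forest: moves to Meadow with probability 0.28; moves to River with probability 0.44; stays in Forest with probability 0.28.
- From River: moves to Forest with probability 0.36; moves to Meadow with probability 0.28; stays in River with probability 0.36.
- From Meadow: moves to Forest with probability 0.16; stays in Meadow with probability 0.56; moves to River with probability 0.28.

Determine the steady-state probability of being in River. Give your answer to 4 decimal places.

Let the stationary distribution be π with π = πP and π_1 + π_2 + π_3 = 1.
π_1 = 0.28·π_1 + 0.36·π_2 + 0.16·π_3
π_2 = 0.44·π_1 + 0.36·π_2 + 0.28·π_3
Solving with the normalization constraint gives π = (0.2613, 0.3498, 0.3889).
So the stationary probability of River is 0.3498.

0.3498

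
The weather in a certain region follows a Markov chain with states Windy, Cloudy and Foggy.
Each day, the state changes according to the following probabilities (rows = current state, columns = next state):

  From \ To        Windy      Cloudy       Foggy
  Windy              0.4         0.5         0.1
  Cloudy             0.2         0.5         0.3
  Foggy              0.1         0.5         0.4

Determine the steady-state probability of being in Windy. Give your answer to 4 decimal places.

0.2143

Let the stationary distribution be π with π = πP and π_1 + π_2 + π_3 = 1.
π_1 = 0.4·π_1 + 0.2·π_2 + 0.1·π_3
π_2 = 0.5·π_1 + 0.5·π_2 + 0.5·π_3
Solving with the normalization constraint gives π = (0.2143, 0.5000, 0.2857).
So the stationary probability of Windy is 0.2143.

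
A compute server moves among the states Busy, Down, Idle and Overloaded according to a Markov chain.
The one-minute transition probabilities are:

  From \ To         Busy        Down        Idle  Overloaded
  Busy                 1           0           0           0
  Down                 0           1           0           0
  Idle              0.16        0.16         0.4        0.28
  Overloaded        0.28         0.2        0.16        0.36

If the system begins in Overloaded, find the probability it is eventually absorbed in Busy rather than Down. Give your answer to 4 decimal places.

0.5708

Let h(s) be the probability of absorption at Busy starting from transient state s. Then h(Busy) = 1 and h(Down) = 0. By first-step analysis:
h(Idle) = 0.16·1 + 0.16·0 + 0.4·h(Idle) + 0.28·h(Overloaded)
h(Overloaded) = 0.28·1 + 0.2·0 + 0.16·h(Idle) + 0.36·h(Overloaded)
Solving: h(Idle) = 0.5330, h(Overloaded) = 0.5708.
Starting from Overloaded, the probability is 0.5708.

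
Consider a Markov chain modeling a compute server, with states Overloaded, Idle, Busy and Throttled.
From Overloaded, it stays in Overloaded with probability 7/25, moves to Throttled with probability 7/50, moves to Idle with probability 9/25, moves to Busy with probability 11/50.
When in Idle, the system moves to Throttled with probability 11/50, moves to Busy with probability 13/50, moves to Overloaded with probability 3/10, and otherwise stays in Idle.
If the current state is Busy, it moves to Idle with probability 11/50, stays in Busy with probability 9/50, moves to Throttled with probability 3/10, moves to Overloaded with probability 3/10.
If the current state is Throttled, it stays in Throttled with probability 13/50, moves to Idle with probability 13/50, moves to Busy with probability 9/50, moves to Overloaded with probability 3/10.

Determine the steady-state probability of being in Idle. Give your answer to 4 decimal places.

0.2701

Let the stationary distribution be π with π = πP and π_1 + π_2 + π_3 + π_4 = 1.
π_1 = 0.28·π_1 + 0.3·π_2 + 0.3·π_3 + 0.3·π_4
π_2 = 0.36·π_1 + 0.22·π_2 + 0.22·π_3 + 0.26·π_4
π_3 = 0.22·π_1 + 0.26·π_2 + 0.18·π_3 + 0.18·π_4
Solving with the normalization constraint gives π = (0.2941, 0.2701, 0.2134, 0.2224).
So the stationary probability of Idle is 0.2701.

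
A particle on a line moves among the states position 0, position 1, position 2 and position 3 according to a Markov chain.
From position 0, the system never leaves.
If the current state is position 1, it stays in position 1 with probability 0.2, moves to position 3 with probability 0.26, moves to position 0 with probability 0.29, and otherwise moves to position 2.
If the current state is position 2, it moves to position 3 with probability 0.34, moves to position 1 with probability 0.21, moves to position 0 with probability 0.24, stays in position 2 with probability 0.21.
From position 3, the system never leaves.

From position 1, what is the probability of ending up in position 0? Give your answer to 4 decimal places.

0.4989

Let h(s) be the probability of absorption at position 0 starting from transient state s. Then h(position 0) = 1 and h(position 3) = 0. By first-step analysis:
h(position 1) = 0.29·1 + 0.2·h(position 1) + 0.25·h(position 2) + 0.26·0
h(position 2) = 0.24·1 + 0.21·h(position 1) + 0.21·h(position 2) + 0.34·0
Solving: h(position 1) = 0.4989, h(position 2) = 0.4364.
Starting from position 1, the probability is 0.4989.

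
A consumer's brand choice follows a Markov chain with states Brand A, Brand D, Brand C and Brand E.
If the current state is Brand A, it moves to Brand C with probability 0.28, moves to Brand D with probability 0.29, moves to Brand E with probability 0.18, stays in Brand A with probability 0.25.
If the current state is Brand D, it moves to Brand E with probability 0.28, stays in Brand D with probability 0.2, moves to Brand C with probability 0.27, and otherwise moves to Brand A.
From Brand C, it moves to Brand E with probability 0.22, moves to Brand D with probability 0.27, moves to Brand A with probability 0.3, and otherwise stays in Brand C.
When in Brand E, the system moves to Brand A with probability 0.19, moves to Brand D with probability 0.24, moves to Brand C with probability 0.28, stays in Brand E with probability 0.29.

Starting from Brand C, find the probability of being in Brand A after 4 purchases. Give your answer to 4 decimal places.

0.2484

Propagate the distribution vector 4 purchases from Brand C.
After 0 purchases: (0.0000, 0.0000, 1.0000, 0.0000)
After 1 purchase: (0.3000, 0.2700, 0.2100, 0.2200)
After 2 purchases: (0.2473, 0.2505, 0.2626, 0.2396)
After 3 purchases: (0.2488, 0.2502, 0.2591, 0.2419)
After 4 purchases: (0.2484, 0.2502, 0.2594, 0.2420)
P(in Brand A after 4 purchases) = 0.2484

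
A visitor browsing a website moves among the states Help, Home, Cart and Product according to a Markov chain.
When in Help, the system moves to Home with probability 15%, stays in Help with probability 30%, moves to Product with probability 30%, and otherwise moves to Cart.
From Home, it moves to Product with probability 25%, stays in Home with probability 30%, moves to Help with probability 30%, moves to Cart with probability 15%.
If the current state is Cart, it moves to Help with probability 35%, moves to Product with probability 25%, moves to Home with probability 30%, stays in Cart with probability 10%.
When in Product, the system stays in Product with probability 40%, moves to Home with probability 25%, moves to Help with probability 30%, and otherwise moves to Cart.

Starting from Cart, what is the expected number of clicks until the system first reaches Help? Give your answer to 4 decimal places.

Let t(s) be the expected number of clicks to first reach Help from state s, with t(Help) = 0. Conditioning on the first click:
t(Home) = 1 + 0.3·t(Home) + 0.15·t(Cart) + 0.25·t(Product)
t(Cart) = 1 + 0.3·t(Home) + 0.1·t(Cart) + 0.25·t(Product)
t(Product) = 1 + 0.25·t(Home) + 0.05·t(Cart) + 0.4·t(Product)
Solving: t(Home) = 3.2707, t(Cart) = 3.1150, t(Product) = 3.2891.
Expected clicks from Cart to Help: 3.1150.

3.1150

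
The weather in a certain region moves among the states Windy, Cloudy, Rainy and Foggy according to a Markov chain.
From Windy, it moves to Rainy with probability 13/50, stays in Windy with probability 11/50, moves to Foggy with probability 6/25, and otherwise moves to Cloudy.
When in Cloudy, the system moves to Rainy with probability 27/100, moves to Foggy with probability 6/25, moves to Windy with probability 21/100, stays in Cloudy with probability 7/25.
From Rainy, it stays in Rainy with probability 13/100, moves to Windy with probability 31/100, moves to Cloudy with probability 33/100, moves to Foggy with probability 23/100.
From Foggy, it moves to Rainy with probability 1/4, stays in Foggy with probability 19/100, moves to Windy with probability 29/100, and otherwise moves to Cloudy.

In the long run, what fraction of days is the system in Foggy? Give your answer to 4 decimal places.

0.2264

Let the stationary distribution be π with π = πP and π_1 + π_2 + π_3 + π_4 = 1.
π_1 = 0.22·π_1 + 0.21·π_2 + 0.31·π_3 + 0.29·π_4
π_2 = 0.28·π_1 + 0.28·π_2 + 0.33·π_3 + 0.27·π_4
π_3 = 0.26·π_1 + 0.27·π_2 + 0.13·π_3 + 0.25·π_4
Solving with the normalization constraint gives π = (0.2537, 0.2893, 0.2306, 0.2264).
So the stationary probability of Foggy is 0.2264.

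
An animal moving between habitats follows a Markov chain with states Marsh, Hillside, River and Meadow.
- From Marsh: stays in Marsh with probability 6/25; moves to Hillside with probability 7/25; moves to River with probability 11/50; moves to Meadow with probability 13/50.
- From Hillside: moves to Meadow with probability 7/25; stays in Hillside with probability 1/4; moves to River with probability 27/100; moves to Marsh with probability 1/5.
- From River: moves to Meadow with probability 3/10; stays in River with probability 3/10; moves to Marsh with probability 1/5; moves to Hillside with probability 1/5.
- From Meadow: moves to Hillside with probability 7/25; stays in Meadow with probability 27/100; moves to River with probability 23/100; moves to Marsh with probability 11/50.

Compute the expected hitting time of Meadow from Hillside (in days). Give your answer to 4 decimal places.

Let t(s) be the expected number of days to first reach Meadow from state s, with t(Meadow) = 0. Conditioning on the first day:
t(Marsh) = 1 + 0.24·t(Marsh) + 0.28·t(Hillside) + 0.22·t(River)
t(Hillside) = 1 + 0.2·t(Marsh) + 0.25·t(Hillside) + 0.27·t(River)
t(River) = 1 + 0.2·t(Marsh) + 0.2·t(Hillside) + 0.3·t(River)
Solving: t(Marsh) = 3.6343, t(Hillside) = 3.5564, t(River) = 3.4830.
Expected days from Hillside to Meadow: 3.5564.

3.5564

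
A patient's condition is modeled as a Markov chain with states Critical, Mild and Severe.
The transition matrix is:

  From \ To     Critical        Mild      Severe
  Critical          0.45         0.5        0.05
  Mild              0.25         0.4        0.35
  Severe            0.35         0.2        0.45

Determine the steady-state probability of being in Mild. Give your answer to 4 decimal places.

0.3800

Let the stationary distribution be π with π = πP and π_1 + π_2 + π_3 = 1.
π_1 = 0.45·π_1 + 0.25·π_2 + 0.35·π_3
π_2 = 0.5·π_1 + 0.4·π_2 + 0.2·π_3
Solving with the normalization constraint gives π = (0.3467, 0.3800, 0.2733).
So the stationary probability of Mild is 0.3800.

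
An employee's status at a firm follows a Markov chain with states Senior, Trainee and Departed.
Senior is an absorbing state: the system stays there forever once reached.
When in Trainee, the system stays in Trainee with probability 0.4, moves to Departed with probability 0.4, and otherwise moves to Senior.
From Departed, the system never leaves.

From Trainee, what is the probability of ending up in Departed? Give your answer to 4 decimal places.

Let h(s) be the probability of absorption at Departed starting from transient state s. Then h(Departed) = 1 and h(Senior) = 0. By first-step analysis:
h(Trainee) = 0.2·0 + 0.4·h(Trainee) + 0.4·1
Solving: h(Trainee) = 0.6667.
Starting from Trainee, the probability is 0.6667.

0.6667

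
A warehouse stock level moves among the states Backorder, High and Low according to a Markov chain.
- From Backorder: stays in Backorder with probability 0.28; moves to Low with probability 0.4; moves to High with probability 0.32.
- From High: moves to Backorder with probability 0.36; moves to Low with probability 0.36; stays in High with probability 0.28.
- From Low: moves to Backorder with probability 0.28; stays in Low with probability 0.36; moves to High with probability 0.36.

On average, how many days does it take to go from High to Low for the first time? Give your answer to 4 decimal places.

2.6786

Let t(s) be the expected number of days to first reach Low from state s, with t(Low) = 0. Conditioning on the first day:
t(Backorder) = 1 + 0.28·t(Backorder) + 0.32·t(High)
t(High) = 1 + 0.36·t(Backorder) + 0.28·t(High)
Solving: t(Backorder) = 2.5794, t(High) = 2.6786.
Expected days from High to Low: 2.6786.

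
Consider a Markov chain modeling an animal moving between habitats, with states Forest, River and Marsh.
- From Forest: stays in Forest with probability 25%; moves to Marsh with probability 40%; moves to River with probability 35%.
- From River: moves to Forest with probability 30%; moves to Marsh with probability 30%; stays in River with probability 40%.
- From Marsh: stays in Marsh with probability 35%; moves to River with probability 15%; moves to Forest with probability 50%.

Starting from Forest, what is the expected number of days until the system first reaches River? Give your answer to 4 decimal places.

3.6522

Let t(s) be the expected number of days to first reach River from state s, with t(River) = 0. Conditioning on the first day:
t(Forest) = 1 + 0.25·t(Forest) + 0.4·t(Marsh)
t(Marsh) = 1 + 0.5·t(Forest) + 0.35·t(Marsh)
Solving: t(Forest) = 3.6522, t(Marsh) = 4.3478.
Expected days from Forest to River: 3.6522.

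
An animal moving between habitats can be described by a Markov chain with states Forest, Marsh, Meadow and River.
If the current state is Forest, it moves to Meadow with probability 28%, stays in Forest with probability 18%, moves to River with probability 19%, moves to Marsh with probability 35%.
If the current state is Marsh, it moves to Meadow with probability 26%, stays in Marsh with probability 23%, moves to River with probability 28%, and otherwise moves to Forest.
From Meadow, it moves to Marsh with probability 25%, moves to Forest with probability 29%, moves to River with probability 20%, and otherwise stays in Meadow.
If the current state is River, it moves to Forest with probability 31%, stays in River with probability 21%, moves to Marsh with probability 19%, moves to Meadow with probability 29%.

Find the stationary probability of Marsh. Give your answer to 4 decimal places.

0.2568

Let the stationary distribution be π with π = πP and π_1 + π_2 + π_3 + π_4 = 1.
π_1 = 0.18·π_1 + 0.23·π_2 + 0.29·π_3 + 0.31·π_4
π_2 = 0.35·π_1 + 0.23·π_2 + 0.25·π_3 + 0.19·π_4
π_3 = 0.28·π_1 + 0.26·π_2 + 0.26·π_3 + 0.29·π_4
Solving with the normalization constraint gives π = (0.2513, 0.2568, 0.2716, 0.2202).
So the stationary probability of Marsh is 0.2568.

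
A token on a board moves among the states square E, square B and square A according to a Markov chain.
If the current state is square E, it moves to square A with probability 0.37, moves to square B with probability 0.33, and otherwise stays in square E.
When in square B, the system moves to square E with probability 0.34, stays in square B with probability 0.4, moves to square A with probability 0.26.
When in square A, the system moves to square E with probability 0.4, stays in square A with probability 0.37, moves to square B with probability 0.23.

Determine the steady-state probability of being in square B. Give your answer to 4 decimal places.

0.3188

Let the stationary distribution be π with π = πP and π_1 + π_2 + π_3 = 1.
π_1 = 0.3·π_1 + 0.34·π_2 + 0.4·π_3
π_2 = 0.33·π_1 + 0.4·π_2 + 0.23·π_3
Solving with the normalization constraint gives π = (0.3462, 0.3188, 0.3349).
So the stationary probability of square B is 0.3188.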